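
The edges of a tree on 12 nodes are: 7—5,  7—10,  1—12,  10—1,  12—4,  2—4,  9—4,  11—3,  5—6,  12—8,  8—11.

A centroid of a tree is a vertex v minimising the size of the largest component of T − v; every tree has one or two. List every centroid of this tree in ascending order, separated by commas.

Removing 12 splits the tree into components of sizes 5, 3, 3; the largest is 5 ≤ ⌊12/2⌋ = 6.
Every other node leaves some component of size > 6, so the centroid is unique.

12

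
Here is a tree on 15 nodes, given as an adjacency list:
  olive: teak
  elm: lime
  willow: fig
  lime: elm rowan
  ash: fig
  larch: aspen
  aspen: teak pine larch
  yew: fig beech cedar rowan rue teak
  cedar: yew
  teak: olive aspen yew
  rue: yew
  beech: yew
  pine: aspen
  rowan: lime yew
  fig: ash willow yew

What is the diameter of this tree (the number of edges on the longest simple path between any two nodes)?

A longest path is elm - lime - rowan - yew - teak - aspen - larch, with 6 edges.

6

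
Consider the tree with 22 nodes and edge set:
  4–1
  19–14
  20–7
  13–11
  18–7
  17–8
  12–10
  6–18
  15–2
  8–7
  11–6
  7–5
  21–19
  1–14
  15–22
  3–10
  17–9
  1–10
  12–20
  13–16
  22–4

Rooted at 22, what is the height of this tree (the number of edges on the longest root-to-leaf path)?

11

The longest root-to-leaf path is 22-4-1-10-12-20-7-18-6-11-13-16 (11 edges).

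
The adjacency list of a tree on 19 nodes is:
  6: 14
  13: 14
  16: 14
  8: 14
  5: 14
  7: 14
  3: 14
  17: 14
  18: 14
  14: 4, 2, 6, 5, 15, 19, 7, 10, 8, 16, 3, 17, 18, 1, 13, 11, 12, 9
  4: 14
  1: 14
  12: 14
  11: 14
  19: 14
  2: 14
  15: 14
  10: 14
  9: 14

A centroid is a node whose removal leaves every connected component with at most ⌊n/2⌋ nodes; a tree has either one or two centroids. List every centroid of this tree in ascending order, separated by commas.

14

Delete 14: the remaining components have sizes 1, 1, 1, 1, 1, 1, 1, 1, 1, 1, 1, 1, 1, 1, 1, 1, 1, 1. Max 1 ≤ 9, so 14 is a centroid.
Every other node leaves some component of size > 9, so the centroid is unique.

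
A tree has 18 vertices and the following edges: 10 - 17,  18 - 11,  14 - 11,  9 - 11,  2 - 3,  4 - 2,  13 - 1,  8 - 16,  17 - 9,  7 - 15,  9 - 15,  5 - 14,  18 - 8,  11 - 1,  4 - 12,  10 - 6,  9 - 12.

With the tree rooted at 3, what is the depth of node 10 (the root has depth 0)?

6

Path from 3 to 10: 3–2–4–12–9–17–10, which has 6 edges.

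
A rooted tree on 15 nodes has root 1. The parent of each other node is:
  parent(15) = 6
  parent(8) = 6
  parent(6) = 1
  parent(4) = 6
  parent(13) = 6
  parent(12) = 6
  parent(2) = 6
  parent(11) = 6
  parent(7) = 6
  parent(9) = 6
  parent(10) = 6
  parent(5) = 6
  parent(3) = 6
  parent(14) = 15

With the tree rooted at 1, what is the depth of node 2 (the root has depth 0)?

2

1–6–2 — 2 edges.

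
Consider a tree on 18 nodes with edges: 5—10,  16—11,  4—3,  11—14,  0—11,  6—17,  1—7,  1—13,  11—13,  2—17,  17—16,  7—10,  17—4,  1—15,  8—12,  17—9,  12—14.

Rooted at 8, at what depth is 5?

8

8 – 12 – 14 – 11 – 13 – 1 – 7 – 10 – 5 — 8 edges.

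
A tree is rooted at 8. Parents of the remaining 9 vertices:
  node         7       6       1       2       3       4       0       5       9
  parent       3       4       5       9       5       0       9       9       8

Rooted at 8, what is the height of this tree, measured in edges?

7 sits deepest: 8 – 9 – 5 – 3 – 7 — 4 edges from the root.

4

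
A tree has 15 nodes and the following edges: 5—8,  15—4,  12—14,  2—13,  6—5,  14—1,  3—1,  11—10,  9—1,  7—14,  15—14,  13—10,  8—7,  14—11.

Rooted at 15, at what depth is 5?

Path from 15 to 5: 15 → 14 → 7 → 8 → 5, which has 4 edges.

4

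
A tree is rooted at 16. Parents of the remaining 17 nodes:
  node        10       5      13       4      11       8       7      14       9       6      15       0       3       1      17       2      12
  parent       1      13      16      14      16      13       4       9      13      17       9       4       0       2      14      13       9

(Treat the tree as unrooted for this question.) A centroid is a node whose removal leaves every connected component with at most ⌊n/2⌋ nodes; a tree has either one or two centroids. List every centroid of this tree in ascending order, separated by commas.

9

Delete 9: the remaining components have sizes 8, 7, 1, 1. Max 8 ≤ 9, so 9 is a centroid.
Every other node leaves some component of size > 9, so the centroid is unique.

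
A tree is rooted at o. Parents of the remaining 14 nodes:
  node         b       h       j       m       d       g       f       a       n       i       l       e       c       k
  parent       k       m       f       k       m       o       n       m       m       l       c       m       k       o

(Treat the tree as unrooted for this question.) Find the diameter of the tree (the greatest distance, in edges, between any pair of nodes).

7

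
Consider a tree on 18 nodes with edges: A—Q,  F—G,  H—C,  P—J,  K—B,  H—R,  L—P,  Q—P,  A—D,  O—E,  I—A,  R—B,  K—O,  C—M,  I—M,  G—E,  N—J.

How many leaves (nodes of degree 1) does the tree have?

4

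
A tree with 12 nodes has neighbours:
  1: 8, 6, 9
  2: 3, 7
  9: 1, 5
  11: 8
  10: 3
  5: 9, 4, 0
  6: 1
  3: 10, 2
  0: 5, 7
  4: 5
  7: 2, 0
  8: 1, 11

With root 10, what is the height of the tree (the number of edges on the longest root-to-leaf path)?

The longest root-to-leaf path is 10-3-2-7-0-5-9-1-8-11 (9 edges).

9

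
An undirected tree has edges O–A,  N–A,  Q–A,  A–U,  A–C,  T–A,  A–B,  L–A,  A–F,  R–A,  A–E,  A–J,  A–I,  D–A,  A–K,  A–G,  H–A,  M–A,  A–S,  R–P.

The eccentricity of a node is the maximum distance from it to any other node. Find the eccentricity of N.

Distances from N peak at 3, attained at P.
N–A–R–P

3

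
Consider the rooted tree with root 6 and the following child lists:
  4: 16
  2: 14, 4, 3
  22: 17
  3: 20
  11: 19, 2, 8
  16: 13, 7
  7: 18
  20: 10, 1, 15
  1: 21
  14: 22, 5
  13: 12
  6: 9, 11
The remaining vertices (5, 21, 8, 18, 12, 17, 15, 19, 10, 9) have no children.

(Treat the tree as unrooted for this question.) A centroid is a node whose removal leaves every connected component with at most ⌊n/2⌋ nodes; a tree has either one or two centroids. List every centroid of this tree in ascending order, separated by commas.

Removing 2 splits the tree into components of sizes 6, 6, 5, 4; the largest is 6 ≤ ⌊22/2⌋ = 11.
No neighbour of 2 does as well, so 2 is the unique centroid.

2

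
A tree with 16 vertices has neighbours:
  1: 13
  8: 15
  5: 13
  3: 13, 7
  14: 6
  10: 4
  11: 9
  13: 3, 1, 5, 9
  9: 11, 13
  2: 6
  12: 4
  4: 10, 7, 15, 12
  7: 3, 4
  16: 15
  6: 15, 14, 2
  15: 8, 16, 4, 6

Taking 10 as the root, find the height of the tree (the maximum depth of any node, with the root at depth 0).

11 sits deepest: 10 – 4 – 7 – 3 – 13 – 9 – 11 — 6 edges from the root.

6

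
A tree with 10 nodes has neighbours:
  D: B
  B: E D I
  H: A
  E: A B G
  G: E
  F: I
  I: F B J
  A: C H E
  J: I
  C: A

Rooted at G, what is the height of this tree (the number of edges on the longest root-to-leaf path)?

4

A deepest node is J, reached by G-E-B-I-J.
That path has 4 edges, so the height is 4.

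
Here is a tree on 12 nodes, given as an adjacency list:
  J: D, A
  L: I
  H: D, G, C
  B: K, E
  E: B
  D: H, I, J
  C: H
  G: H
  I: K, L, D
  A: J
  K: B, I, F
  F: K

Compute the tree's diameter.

A longest path is A – J – D – I – K – B – E, with 6 edges.

6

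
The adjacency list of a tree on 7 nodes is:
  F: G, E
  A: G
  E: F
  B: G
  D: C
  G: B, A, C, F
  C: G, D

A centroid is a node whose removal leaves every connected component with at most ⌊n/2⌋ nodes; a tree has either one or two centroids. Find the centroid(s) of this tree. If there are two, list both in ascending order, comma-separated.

Removing G splits the tree into components of sizes 2, 2, 1, 1; the largest is 2 ≤ ⌊7/2⌋ = 3.
Every other node leaves some component of size > 3, so the centroid is unique.

G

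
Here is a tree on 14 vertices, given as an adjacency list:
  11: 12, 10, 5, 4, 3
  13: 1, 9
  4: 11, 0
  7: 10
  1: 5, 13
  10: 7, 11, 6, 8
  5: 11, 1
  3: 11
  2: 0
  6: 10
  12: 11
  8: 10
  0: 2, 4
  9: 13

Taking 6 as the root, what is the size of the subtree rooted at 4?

The subtree rooted at 4 contains: 4, 0, 2 — 3 nodes.

3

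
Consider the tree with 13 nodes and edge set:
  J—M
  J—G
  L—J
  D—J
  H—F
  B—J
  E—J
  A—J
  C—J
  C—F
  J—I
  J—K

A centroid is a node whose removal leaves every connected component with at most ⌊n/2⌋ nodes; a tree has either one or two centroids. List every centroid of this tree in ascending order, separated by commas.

If J is removed the pieces have sizes 3, 1, 1, 1, 1, 1, 1, 1, 1, 1, all ≤ ⌊13/2⌋ = 6.
Every other node leaves some component of size > 6, so the centroid is unique.

J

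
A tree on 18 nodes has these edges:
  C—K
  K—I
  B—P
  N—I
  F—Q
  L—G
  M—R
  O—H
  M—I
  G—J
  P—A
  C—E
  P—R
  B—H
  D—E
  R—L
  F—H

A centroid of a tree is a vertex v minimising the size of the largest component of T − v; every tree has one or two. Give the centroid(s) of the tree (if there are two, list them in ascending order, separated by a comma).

R

Delete R: the remaining components have sizes 7, 7, 3. Max 7 ≤ 9, so R is a centroid.
No neighbour of R does as well, so R is the unique centroid.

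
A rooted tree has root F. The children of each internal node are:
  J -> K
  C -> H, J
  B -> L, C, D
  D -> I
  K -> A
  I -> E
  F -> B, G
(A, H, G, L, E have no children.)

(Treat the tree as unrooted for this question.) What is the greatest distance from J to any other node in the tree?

Distances from J peak at 5, attained at E.
J–C–B–D–I–E

5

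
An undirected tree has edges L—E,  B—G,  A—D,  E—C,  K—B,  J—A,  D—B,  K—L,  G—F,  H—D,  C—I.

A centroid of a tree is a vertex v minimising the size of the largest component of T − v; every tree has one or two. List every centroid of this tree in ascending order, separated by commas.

Removing B splits the tree into components of sizes 5, 4, 2; the largest is 5 ≤ ⌊12/2⌋ = 6.
No neighbour of B does as well, so B is the unique centroid.

B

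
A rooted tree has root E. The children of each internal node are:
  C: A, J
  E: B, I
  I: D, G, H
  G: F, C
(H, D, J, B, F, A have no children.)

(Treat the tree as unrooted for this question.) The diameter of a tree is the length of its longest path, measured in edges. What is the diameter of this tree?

A longest path is A-C-G-I-E-B, with 5 edges.

5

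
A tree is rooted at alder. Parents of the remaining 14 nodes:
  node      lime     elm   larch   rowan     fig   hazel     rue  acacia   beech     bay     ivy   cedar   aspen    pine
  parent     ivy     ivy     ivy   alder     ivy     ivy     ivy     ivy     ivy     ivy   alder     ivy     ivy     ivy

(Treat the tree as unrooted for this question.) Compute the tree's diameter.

Starting from rowan, a farthest node is bay at distance 3.
One longest path: rowan – alder – ivy – bay.
So the diameter is 3.

3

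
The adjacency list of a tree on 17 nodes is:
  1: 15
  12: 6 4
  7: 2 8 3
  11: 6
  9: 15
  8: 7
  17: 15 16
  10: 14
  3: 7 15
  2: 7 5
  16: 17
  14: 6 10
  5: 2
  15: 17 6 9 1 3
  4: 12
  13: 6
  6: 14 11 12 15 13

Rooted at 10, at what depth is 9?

4

Climbing from 9 to the root: 9 → 15 → 6 → 14 → 10. That's 4 steps.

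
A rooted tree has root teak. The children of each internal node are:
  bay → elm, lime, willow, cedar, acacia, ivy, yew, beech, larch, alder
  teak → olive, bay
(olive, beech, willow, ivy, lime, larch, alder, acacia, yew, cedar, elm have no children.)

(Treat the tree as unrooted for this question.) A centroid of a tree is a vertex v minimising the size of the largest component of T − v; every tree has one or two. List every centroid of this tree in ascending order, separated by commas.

Removing bay splits the tree into components of sizes 2, 1, 1, 1, 1, 1, 1, 1, 1, 1, 1; the largest is 2 ≤ ⌊13/2⌋ = 6.
No neighbour of bay does as well, so bay is the unique centroid.

bay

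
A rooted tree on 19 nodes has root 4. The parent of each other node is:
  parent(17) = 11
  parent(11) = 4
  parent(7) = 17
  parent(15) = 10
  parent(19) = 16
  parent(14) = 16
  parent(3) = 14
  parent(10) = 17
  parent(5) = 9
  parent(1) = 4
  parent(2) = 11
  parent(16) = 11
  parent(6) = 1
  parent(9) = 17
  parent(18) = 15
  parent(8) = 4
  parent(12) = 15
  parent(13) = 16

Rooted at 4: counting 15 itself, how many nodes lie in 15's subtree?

3

15's subtree: {15, 12, 18}, size 3.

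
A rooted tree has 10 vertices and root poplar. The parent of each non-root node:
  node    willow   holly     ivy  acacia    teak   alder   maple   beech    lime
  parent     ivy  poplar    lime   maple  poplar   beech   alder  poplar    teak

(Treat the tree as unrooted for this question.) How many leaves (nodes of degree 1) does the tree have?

3

The leaves are acacia, holly, willow.
That is 3 leaves.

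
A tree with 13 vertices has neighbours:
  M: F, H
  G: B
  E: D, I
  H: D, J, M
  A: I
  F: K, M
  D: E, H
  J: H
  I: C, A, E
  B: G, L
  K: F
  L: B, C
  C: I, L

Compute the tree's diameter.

10

Starting from G, a farthest node is K at distance 10.
One longest path: G - B - L - C - I - E - D - H - M - F - K.
So the diameter is 10.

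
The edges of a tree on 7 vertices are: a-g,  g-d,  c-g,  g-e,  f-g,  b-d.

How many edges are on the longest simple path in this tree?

A longest path is b–d–g–e, with 3 edges.

3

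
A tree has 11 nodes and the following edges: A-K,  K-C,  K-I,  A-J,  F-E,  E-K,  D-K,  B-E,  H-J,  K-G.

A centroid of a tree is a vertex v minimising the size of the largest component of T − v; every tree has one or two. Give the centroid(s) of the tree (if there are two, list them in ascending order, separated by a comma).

K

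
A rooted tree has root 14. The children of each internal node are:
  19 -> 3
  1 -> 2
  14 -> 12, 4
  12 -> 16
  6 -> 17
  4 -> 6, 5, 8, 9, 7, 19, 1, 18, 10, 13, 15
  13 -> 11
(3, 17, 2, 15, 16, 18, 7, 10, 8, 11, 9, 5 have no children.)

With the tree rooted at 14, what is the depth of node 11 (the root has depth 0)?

14–4–13–11 — 3 edges.

3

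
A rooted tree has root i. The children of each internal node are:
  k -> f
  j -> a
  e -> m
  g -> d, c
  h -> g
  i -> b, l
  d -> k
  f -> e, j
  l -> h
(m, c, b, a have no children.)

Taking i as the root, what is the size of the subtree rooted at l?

11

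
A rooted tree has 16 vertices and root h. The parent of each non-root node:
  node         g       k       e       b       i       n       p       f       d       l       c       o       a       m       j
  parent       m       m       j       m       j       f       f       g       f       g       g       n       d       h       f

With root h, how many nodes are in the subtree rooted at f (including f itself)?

Descendants of f (including itself): f, d, j, n, p, a, e, i, o. That's 9.

9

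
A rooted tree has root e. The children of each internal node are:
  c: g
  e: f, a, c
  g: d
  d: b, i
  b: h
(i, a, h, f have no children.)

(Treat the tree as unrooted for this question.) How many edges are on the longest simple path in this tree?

Starting from a, a farthest node is h at distance 6.
One longest path: a - e - c - g - d - b - h.
So the diameter is 6.

6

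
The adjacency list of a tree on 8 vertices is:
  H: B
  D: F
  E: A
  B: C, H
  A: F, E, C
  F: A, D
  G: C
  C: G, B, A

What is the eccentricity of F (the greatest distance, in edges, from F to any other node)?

4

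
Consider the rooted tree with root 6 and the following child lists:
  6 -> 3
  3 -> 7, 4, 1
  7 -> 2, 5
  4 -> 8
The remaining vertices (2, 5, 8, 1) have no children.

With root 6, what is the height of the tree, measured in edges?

3

The longest root-to-leaf path is 6–3–4–8 (3 edges).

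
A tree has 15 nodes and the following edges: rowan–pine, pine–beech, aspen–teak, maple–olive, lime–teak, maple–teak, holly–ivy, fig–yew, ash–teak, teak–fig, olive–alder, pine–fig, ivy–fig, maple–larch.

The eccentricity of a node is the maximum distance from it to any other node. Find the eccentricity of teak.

The node farthest from teak is beech (rowan, holly, alder also at distance 3), via teak – fig – pine – beech — 3 edges.

3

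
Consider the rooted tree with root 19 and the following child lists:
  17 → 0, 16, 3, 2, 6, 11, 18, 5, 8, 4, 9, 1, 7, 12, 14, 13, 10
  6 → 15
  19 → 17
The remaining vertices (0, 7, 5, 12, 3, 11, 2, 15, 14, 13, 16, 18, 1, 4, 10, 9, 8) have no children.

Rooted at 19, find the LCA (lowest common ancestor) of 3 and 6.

Ancestors of 3 (toward the root): 3, 17, 19.
Ancestors of 6: 6, 17, 19.
The deepest node appearing in both lists is 17.

17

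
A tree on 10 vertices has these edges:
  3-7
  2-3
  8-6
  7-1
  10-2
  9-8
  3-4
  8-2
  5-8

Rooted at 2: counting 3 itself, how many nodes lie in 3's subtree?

3's subtree: {3, 4, 7, 1}, size 4.

4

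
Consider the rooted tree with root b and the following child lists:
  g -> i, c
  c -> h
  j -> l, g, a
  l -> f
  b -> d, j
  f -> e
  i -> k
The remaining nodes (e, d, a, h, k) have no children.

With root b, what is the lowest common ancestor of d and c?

Path d→root: d b; path c→root: c g j b.
First common node: b.

b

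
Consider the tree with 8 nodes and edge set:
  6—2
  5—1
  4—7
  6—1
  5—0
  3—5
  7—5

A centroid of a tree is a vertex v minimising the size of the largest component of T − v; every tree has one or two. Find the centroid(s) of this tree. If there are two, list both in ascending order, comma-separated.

5

Removing 5 splits the tree into components of sizes 3, 2, 1, 1; the largest is 3 ≤ ⌊8/2⌋ = 4.
No neighbour of 5 does as well, so 5 is the unique centroid.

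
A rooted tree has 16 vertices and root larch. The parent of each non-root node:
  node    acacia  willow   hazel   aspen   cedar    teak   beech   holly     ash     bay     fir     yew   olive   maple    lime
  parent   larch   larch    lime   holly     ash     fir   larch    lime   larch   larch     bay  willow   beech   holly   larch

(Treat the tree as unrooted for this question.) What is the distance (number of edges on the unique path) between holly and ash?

3

The path is holly–lime–larch–ash, which has 3 edges.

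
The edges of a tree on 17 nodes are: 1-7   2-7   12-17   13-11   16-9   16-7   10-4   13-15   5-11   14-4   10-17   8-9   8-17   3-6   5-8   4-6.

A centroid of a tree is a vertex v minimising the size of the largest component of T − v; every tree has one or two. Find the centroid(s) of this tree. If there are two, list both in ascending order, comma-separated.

8

Delete 8: the remaining components have sizes 7, 5, 4. Max 7 ≤ 8, so 8 is a centroid.
No neighbour of 8 does as well, so 8 is the unique centroid.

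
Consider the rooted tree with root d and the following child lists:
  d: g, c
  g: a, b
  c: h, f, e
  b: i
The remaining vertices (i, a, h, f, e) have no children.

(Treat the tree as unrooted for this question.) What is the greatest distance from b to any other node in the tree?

A farthest node from b is h (e, f also at distance 4).
The path b – g – d – c – h has 4 edges.

4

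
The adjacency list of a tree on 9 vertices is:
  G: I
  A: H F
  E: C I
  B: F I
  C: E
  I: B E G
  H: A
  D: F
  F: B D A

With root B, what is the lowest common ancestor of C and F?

C's ancestor chain is C, E, I, B and F's is F, B; they first meet at B.

B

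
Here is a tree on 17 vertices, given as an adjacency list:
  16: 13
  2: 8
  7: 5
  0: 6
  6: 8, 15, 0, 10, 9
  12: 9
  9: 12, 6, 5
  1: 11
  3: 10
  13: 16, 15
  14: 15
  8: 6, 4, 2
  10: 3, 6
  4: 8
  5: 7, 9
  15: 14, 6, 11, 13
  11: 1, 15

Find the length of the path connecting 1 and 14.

3

1–11–15–14: 3 edges.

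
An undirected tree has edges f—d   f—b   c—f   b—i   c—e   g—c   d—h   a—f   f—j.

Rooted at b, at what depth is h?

3

Path from b to h: b – f – d – h, which has 3 edges.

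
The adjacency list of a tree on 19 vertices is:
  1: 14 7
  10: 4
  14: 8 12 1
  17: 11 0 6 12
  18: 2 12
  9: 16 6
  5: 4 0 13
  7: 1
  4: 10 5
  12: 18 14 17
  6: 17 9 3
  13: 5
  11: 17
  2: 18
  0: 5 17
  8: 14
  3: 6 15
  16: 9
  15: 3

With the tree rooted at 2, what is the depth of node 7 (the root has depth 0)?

5

2 – 18 – 12 – 14 – 1 – 7 — 5 edges.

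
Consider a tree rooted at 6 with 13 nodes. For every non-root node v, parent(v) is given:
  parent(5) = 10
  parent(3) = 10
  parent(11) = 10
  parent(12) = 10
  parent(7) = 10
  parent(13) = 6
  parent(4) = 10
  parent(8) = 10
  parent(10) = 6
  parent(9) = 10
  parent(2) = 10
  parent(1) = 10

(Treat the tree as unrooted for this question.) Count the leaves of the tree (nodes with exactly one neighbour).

11

The leaves are 1, 2, 3, 4, 5, 7, 8, 9, 11, 12, 13.
That is 11 leaves.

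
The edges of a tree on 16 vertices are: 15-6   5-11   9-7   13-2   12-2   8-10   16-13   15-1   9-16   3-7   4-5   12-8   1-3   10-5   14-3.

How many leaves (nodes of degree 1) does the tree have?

4

The leaves are 4, 6, 11, 14.
That is 4 leaves.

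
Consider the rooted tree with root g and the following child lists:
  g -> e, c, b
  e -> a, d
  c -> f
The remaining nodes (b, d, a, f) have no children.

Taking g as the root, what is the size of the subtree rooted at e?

3

The subtree rooted at e contains: e, d, a — 3 nodes.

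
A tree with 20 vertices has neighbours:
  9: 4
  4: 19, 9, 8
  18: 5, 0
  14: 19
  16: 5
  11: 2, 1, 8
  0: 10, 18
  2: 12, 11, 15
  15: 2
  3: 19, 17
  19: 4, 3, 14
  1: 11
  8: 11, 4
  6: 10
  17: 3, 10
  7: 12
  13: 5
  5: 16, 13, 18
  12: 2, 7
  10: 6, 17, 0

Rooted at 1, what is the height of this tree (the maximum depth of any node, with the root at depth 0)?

11

A deepest node is 16, reached by 1 → 11 → 8 → 4 → 19 → 3 → 17 → 10 → 0 → 18 → 5 → 16.
That path has 11 edges, so the height is 11.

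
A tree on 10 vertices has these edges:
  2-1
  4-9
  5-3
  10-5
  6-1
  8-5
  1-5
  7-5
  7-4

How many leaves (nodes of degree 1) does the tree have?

Exactly 6 nodes have a single neighbour: 2, 3, 6, 8, 9, 10.

6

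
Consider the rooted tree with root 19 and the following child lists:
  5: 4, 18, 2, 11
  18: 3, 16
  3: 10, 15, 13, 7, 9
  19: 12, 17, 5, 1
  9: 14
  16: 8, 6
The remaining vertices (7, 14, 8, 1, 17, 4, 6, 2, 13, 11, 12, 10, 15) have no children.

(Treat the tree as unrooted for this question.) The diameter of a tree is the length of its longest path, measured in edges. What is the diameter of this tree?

A longest path is 14–9–3–18–5–19–17, with 6 edges.

6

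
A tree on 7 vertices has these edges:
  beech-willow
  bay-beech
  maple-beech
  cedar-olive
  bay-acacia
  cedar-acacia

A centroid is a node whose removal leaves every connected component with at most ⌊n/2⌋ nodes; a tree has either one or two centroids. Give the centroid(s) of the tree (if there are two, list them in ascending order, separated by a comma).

Removing bay splits the tree into components of sizes 3, 3; the largest is 3 ≤ ⌊7/2⌋ = 3.
Every other node leaves some component of size > 3, so the centroid is unique.

bay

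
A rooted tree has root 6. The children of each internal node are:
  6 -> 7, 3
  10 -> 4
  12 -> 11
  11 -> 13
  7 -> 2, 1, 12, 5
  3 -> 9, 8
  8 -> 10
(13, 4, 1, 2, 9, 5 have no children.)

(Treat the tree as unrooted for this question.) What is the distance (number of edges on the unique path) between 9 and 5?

4

9 – 3 – 6 – 7 – 5: 4 edges.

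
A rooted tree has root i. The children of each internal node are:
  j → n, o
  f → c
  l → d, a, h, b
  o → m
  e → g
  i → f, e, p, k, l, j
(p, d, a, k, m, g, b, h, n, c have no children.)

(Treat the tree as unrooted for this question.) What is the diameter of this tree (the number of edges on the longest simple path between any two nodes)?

5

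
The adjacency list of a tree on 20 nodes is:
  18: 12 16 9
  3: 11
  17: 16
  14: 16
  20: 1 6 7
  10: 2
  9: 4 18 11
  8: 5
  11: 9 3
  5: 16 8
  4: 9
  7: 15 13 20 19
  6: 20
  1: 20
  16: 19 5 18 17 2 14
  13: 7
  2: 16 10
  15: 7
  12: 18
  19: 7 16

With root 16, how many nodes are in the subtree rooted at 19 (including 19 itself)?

7

Descendants of 19 (including itself): 19, 7, 20, 15, 13, 6, 1. That's 7.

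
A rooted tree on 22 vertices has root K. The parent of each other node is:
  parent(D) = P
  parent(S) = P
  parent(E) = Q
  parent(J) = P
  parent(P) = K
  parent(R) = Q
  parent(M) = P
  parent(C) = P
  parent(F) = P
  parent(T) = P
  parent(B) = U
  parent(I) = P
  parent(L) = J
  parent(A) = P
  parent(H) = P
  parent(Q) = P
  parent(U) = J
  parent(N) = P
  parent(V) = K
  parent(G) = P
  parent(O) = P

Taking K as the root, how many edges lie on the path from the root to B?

4

K–P–J–U–B — 4 edges.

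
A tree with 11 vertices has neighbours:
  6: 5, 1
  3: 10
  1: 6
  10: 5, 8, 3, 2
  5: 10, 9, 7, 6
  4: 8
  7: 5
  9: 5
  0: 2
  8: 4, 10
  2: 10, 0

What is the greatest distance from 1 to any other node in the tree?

The node farthest from 1 is 4 (0 also at distance 5), via 1-6-5-10-8-4 — 5 edges.

5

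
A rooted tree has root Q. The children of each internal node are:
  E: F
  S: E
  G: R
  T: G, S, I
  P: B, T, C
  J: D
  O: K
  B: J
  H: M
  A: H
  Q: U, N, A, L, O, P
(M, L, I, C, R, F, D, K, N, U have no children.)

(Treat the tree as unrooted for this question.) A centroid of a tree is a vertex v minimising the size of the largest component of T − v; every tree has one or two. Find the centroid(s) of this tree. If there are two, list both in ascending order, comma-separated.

Delete P: the remaining components have sizes 9, 7, 3, 1. Max 9 ≤ 10, so P is a centroid.
No neighbour of P does as well, so P is the unique centroid.

P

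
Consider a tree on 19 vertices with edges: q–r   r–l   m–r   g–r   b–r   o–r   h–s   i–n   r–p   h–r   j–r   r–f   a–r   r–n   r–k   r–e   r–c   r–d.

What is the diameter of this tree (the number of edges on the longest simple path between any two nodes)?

4

Starting from s, a farthest node is i at distance 4.
One longest path: s-h-r-n-i.
So the diameter is 4.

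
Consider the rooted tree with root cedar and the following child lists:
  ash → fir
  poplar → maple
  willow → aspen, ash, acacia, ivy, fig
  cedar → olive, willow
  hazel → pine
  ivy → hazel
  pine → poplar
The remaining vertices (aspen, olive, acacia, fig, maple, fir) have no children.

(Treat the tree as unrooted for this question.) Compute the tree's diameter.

7

BFS from maple reaches olive last, at distance 7; BFS from olive confirms no node is farther.
Path: maple – poplar – pine – hazel – ivy – willow – cedar – olive.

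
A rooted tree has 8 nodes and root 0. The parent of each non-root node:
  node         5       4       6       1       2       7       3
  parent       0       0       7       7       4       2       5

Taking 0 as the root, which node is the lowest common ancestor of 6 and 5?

0

6's ancestor chain is 6, 7, 2, 4, 0 and 5's is 5, 0; they first meet at 0.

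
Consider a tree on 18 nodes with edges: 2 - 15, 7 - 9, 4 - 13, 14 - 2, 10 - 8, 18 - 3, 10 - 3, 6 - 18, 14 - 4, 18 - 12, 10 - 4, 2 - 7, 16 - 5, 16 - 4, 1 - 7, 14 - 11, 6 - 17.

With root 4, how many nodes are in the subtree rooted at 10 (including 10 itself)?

7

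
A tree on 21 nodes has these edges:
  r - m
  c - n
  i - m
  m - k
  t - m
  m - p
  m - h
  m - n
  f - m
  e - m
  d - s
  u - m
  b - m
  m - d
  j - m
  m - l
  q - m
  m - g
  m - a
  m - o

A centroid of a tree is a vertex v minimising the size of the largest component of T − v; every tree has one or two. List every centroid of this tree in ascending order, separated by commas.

m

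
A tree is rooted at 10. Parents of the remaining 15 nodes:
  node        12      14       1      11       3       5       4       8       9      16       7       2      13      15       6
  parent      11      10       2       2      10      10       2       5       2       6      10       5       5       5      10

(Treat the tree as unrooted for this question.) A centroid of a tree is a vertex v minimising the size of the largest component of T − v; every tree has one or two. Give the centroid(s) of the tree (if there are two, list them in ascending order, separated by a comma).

If 5 is removed the pieces have sizes 6, 6, 1, 1, 1, all ≤ ⌊16/2⌋ = 8.
Every other node leaves some component of size > 8, so the centroid is unique.

5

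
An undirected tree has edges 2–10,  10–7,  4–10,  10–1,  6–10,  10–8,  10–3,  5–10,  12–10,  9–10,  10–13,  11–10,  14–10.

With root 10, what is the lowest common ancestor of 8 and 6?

10

Ancestors of 8 (toward the root): 8, 10.
Ancestors of 6: 6, 10.
The deepest node appearing in both lists is 10.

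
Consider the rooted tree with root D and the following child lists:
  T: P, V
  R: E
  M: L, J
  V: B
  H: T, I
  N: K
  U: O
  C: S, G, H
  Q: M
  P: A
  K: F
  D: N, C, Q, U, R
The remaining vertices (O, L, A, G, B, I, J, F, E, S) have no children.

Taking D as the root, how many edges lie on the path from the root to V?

Climbing from V to the root: V → T → H → C → D. That's 4 steps.

4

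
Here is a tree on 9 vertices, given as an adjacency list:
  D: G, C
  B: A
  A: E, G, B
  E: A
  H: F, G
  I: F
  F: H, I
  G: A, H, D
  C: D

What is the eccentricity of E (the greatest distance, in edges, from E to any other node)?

A farthest node from E is I.
The path E–A–G–H–F–I has 5 edges.

5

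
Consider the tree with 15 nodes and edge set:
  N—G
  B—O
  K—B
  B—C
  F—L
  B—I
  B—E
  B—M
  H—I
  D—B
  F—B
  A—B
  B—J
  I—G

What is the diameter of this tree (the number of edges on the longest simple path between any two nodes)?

5

BFS from N reaches L last, at distance 5; BFS from L confirms no node is farther.
Path: N–G–I–B–F–L.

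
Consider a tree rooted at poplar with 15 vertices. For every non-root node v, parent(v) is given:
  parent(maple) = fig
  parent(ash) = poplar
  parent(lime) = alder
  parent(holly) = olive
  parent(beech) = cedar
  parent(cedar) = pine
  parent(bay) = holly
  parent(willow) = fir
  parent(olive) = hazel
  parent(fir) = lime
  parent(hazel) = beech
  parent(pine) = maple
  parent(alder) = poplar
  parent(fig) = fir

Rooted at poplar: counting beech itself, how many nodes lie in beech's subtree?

The subtree rooted at beech contains: beech, hazel, olive, holly, bay — 5 nodes.

5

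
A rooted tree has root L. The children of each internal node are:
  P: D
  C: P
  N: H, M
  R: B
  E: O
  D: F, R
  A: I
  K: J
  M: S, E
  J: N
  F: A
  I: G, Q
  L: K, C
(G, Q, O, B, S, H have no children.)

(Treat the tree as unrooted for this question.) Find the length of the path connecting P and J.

P – C – L – K – J: 4 edges.

4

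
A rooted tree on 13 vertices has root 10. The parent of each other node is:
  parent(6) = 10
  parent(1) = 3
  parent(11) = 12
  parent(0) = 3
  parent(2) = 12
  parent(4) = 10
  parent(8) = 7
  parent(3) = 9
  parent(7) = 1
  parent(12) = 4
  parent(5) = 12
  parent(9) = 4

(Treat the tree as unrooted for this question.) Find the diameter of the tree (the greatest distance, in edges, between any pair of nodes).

7

A longest path is 6-10-4-9-3-1-7-8, with 7 edges.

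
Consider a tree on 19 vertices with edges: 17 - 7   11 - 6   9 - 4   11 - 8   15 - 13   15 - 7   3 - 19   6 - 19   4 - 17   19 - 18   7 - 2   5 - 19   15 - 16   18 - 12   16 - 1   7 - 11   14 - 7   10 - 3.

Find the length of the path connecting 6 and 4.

6–11–7–17–4: 4 edges.

4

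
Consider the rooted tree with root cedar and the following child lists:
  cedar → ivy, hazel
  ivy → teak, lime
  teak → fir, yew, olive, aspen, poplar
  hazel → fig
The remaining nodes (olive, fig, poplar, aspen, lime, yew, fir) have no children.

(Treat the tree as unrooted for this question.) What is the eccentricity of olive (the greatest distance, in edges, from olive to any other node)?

A farthest node from olive is fig.
The path olive – teak – ivy – cedar – hazel – fig has 5 edges.

5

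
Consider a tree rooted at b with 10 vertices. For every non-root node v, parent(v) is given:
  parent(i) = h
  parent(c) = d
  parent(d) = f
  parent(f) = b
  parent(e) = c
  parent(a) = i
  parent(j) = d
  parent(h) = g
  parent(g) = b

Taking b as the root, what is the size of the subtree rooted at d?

4

Descendants of d (including itself): d, c, j, e. That's 4.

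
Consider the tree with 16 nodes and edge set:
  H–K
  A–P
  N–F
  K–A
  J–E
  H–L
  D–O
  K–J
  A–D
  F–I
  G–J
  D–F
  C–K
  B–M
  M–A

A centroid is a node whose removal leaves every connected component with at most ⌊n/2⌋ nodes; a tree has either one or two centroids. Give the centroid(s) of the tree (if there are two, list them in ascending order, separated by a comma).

A

Removing A splits the tree into components of sizes 7, 5, 2, 1; the largest is 7 ≤ ⌊16/2⌋ = 8.
Every other node leaves some component of size > 8, so the centroid is unique.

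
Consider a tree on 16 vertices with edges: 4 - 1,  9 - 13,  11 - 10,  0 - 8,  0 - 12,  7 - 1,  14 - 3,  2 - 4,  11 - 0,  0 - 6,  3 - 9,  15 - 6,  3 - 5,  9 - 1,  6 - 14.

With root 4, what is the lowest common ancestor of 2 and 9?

Path 2→root: 2 4; path 9→root: 9 1 4.
First common node: 4.

4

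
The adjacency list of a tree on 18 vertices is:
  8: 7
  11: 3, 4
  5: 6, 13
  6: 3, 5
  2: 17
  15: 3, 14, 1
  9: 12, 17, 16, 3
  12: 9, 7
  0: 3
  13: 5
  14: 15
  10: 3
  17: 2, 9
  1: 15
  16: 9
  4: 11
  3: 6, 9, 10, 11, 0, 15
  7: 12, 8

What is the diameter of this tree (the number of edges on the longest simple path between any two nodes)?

7

A longest path is 13–5–6–3–9–12–7–8, with 7 edges.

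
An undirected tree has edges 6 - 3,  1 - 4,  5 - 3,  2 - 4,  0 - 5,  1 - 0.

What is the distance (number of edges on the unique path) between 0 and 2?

Walking from 0: 0–1–4–2. Length 3.

3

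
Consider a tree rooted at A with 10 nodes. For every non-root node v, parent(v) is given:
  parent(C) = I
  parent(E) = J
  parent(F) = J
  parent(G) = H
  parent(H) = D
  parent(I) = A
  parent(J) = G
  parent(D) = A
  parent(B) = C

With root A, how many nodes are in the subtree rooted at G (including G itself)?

The subtree rooted at G contains: G, J, F, E — 4 nodes.

4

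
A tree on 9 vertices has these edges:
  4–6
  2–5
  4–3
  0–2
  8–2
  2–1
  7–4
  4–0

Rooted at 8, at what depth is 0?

8 – 2 – 0 — 2 edges.

2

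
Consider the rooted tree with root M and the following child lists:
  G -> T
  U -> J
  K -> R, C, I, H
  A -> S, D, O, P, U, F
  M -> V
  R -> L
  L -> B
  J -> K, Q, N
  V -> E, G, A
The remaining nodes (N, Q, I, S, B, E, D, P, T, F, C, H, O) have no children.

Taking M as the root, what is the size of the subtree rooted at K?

The subtree rooted at K contains: K, C, H, R, I, L, B — 7 nodes.

7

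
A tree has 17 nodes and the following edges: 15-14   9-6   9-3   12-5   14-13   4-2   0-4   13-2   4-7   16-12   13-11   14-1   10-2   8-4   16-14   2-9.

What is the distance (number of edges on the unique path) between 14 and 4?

The path is 14 - 13 - 2 - 4, which has 3 edges.

3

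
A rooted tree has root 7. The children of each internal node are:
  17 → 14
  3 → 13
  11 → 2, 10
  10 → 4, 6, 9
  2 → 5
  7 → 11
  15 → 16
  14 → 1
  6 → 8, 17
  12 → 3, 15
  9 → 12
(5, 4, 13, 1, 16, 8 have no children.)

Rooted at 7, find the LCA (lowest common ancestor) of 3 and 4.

3's ancestor chain is 3, 12, 9, 10, 11, 7 and 4's is 4, 10, 11, 7; they first meet at 10.

10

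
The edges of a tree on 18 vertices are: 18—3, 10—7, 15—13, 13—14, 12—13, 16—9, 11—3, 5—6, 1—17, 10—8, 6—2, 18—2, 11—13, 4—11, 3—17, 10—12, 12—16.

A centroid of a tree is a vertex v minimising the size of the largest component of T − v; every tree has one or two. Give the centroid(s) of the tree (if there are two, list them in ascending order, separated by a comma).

Removing 11 splits the tree into components of sizes 9, 7, 1; the largest is 9 ≤ ⌊18/2⌋ = 9.
13 is adjacent to 11 and is also a centroid (the largest component after removing it is likewise 9).

11, 13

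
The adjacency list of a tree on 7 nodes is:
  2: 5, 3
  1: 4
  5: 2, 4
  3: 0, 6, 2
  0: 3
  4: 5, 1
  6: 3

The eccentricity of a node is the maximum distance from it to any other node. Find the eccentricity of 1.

A farthest node from 1 is 0 (6 also at distance 5).
The path 1-4-5-2-3-0 has 5 edges.

5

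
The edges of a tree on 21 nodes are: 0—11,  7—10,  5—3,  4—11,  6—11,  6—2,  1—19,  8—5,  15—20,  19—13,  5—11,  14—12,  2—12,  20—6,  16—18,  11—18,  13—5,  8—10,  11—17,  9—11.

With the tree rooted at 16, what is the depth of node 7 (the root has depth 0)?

16 – 18 – 11 – 5 – 8 – 10 – 7 — 6 edges.

6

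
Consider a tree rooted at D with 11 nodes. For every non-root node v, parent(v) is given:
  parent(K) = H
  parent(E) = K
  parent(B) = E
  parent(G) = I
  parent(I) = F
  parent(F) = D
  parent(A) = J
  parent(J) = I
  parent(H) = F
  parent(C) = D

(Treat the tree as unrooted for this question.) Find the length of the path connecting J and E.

5

The path is J - I - F - H - K - E, which has 5 edges.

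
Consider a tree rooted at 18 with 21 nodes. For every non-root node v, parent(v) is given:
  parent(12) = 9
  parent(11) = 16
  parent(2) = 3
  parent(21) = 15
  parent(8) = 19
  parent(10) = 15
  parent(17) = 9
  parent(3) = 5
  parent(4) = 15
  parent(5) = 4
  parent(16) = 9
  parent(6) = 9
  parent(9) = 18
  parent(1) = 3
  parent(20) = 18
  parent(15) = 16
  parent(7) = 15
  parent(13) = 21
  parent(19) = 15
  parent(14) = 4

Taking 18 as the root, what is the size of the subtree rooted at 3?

3's subtree: {3, 2, 1}, size 3.

3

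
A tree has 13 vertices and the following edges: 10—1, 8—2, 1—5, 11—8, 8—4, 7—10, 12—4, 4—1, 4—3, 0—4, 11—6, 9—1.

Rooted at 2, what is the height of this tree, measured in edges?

A deepest node is 7, reached by 2 → 8 → 4 → 1 → 10 → 7.
That path has 5 edges, so the height is 5.

5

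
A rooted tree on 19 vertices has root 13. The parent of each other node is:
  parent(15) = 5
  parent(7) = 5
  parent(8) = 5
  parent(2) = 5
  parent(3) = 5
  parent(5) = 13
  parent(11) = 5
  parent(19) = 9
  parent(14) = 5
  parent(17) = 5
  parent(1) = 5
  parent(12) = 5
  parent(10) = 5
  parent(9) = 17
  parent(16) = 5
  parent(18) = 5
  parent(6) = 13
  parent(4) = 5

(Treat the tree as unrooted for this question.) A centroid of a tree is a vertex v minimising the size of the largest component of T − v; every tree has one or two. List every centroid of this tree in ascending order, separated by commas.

5

If 5 is removed the pieces have sizes 3, 2, 1, 1, 1, 1, 1, 1, 1, 1, 1, 1, 1, 1, 1, all ≤ ⌊19/2⌋ = 9.
Every other node leaves some component of size > 9, so the centroid is unique.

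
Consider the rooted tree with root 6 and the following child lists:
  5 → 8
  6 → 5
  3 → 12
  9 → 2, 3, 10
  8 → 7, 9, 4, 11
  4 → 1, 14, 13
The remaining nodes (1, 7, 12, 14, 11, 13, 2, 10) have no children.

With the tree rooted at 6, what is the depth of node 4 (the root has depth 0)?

3

Climbing from 4 to the root: 4 – 8 – 5 – 6. That's 3 steps.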